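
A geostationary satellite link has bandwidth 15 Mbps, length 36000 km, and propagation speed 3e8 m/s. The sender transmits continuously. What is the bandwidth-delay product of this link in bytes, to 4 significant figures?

225000 bytes

Propagation delay = 36000000 / 300000000 = 0.12 s.
BDP = R × t_prop = 15000000 × 0.12 = 1800000 bits.
In bytes: 1800000/8 = 225000 bytes.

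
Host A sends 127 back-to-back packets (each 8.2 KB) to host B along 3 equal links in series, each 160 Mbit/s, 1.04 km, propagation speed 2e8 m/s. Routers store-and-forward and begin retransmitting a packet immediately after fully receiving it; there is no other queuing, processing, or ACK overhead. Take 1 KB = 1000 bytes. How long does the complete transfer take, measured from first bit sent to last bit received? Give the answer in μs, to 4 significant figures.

52910 μs

Per-hop transmission t_tx = L/R = 65600/160000000 = 410 μs.
Per-hop propagation t_prop = 1040/200000000 = 5.2 μs.
Pipeline fill: first packet needs 3·t_tx to clear all hops; remaining 126 packets each add one t_tx.
Total = (3+127-1)·t_tx + 3·t_prop = 129·410 + 3·5.2 = 52910 μs.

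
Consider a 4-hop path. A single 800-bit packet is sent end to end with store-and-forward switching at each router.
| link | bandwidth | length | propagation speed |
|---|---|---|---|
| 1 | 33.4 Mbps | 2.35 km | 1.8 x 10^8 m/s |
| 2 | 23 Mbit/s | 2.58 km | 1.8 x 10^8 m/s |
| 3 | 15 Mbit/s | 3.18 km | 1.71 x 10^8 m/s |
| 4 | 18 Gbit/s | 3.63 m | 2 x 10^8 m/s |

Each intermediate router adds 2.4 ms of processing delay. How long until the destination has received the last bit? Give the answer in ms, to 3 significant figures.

Transmission delays (L/R per hop): 0.0239521, 0.0347826, 0.0533333, 4.44444e-05 ms; sum = 0.112112 ms.
Propagation delays (d/s per hop): 0.0130556, 0.0143333, 0.0185965, 1.815e-05 ms; sum = 0.0460035 ms.
Processing at 3 router(s): 3 × 2.4 ms = 7.2 ms.
End-to-end = 7.36 ms.

7.36 ms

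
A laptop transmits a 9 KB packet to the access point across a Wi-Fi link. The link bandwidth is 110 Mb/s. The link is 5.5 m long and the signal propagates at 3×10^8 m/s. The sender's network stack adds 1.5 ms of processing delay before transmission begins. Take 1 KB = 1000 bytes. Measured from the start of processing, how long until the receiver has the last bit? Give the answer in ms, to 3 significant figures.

L = 72000 bits.
Transmission delay = L/R = 72000 / 110000000 = 0.654545 ms.
Propagation delay = d/s = 5.5 m / 300000000 m/s = 1.83333e-05 ms.
Plus processing delay 1.5 ms = 1.5 ms.
Total = 2.15 ms.

2.15 ms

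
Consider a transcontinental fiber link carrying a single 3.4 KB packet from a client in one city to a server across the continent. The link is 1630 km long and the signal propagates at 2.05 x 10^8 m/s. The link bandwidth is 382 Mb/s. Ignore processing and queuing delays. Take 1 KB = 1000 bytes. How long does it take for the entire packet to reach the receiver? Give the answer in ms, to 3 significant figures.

L = 27200 bits.
Transmission delay = L/R = 27200 / 382000000 = 0.0712042 ms.
Propagation delay = d/s = 1630000 m / 2.05e+08 m/s = 7.95122 ms.
Total = 8.02 ms.

8.02 ms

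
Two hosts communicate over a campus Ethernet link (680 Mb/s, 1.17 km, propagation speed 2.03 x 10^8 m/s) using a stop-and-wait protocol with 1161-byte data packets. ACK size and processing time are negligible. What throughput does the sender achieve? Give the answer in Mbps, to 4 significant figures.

368.8 Mbps

t_tx = L/R = 9288/680000000 = 1.36588e-05 s.
t_prop = 1170/2.03e+08 = 5.76355e-06 s; RTT = 1.15271e-05 s.
Cycle = t_tx + RTT = 2.51859e-05 s.
Throughput = L / cycle = 9288 / 2.51859e-05 = 368.8 Mbps.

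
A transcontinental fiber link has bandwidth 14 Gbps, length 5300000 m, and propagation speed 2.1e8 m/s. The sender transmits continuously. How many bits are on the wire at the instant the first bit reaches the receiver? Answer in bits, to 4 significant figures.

Propagation delay = 5300000 / 210000000 = 0.0252381 s.
BDP = R × t_prop = 14000000000 × 0.0252381 = 353333000 bits.

353300000 bits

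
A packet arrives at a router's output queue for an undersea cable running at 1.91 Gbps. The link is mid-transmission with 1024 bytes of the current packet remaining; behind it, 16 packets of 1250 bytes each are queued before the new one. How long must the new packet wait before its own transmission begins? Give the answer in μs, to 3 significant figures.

Each queued packet: L/R = 10000/1910000000 = 5.2356 μs.
16 queued → 83.7696 μs.
Plus remaining 8192 bits of current packet: 4.28901 μs.
Queuing delay = 88.1 μs.

88.1 μs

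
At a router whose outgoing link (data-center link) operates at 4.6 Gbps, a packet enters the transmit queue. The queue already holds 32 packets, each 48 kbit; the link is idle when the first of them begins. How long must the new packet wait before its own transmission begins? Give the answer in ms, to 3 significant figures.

0.334 ms

Each queued packet: L/R = 48000/4600000000 = 0.0104348 ms.
32 queued → 0.333913 ms.
Queuing delay = 0.334 ms.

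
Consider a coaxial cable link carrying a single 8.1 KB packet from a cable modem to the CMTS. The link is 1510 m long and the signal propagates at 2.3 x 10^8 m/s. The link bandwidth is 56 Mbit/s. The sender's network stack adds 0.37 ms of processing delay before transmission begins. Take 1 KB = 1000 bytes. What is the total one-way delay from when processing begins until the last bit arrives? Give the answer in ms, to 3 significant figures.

1.53 ms

L = 64800 bits.
Transmission delay = L/R = 64800 / 56000000 = 1.15714 ms.
Propagation delay = d/s = 1510 m / 2.3e+08 m/s = 0.00656522 ms.
Plus processing delay 0.37 ms = 0.37 ms.
Total = 1.53 ms.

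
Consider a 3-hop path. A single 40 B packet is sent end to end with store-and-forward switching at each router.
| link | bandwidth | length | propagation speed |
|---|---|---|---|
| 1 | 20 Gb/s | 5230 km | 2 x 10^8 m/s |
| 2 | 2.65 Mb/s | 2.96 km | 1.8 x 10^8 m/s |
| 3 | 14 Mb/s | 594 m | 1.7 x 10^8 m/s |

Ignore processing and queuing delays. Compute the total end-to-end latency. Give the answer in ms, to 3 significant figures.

L = 40 × 8 = 320 bits.
Transmission delays (L/R per hop): 1.6e-05, 0.120755, 0.0228571 ms; sum = 0.143628 ms.
Propagation delays (d/s per hop): 26.15, 0.0164444, 0.00349412 ms; sum = 26.1699 ms.
End-to-end = 26.3 ms.

26.3 ms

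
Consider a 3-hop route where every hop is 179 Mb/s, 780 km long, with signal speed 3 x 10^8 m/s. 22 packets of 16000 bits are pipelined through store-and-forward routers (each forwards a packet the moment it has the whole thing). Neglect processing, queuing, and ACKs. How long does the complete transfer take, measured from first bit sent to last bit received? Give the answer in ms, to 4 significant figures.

9.945 ms

Per-hop transmission t_tx = L/R = 16000/179000000 = 0.0893855 ms.
Per-hop propagation t_prop = 780000/300000000 = 2.6 ms.
Pipeline fill: first packet needs 3·t_tx to clear all hops; remaining 21 packets each add one t_tx.
Total = (3+22-1)·t_tx + 3·t_prop = 24·0.0893855 + 3·2.6 = 9.945 ms.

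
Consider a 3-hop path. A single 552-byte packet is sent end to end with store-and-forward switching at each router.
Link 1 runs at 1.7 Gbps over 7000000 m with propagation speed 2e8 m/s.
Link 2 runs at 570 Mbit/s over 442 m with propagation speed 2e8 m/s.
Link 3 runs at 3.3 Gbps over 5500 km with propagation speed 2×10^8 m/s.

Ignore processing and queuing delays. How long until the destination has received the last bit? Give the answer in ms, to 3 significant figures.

L = 552 × 8 = 4416 bits.
Transmission delays (L/R per hop): 0.00259765, 0.00774737, 0.00133818 ms; sum = 0.0116832 ms.
Propagation delays (d/s per hop): 35, 0.00221, 27.5 ms; sum = 62.5022 ms.
End-to-end = 62.5 ms.

62.5 ms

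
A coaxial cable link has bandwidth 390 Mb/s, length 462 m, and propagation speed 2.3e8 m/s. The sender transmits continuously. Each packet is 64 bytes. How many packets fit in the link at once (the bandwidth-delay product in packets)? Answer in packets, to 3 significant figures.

1.53 packets

Propagation delay = 462 / 2.3e+08 = 2.0087e-06 s.
BDP = R × t_prop = 390000000 × 2.0087e-06 = 783.391 bits.
In packets of 512 bits: 1.53 packets.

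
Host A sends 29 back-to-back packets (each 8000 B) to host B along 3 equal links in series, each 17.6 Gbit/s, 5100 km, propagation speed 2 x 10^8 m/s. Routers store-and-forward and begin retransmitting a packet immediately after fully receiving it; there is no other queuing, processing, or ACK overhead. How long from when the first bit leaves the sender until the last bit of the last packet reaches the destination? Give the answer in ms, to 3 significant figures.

76.6 ms

Per-hop transmission t_tx = L/R = 64000/17600000000 = 0.00363636 ms.
Per-hop propagation t_prop = 5100000/200000000 = 25.5 ms.
Pipeline fill: first packet needs 3·t_tx to clear all hops; remaining 28 packets each add one t_tx.
Total = (3+29-1)·t_tx + 3·t_prop = 31·0.00363636 + 3·25.5 = 76.6 ms.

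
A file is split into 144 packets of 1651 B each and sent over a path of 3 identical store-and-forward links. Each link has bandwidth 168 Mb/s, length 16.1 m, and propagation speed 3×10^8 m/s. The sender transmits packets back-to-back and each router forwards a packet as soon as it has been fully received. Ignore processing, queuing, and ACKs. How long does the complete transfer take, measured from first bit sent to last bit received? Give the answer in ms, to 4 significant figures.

Per-hop transmission t_tx = L/R = 13208/168000000 = 0.078619 ms.
Per-hop propagation t_prop = 16.1/300000000 = 5.36667e-05 ms.
Pipeline fill: first packet needs 3·t_tx to clear all hops; remaining 143 packets each add one t_tx.
Total = (3+144-1)·t_tx + 3·t_prop = 146·0.078619 + 3·5.36667e-05 = 11.48 ms.

11.48 ms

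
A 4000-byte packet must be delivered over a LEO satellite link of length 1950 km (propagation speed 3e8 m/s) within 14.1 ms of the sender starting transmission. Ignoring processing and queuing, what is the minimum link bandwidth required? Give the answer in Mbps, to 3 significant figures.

L = 32000 bits.
Propagation delay = 1950000 / 300000000 = 6.5 ms.
Transmission budget = 14.1 − 6.5 = 7.6 ms.
R ≥ L / t_tx = 32000 bits / 0.0076 s = 4.21 Mbps.

4.21 Mbps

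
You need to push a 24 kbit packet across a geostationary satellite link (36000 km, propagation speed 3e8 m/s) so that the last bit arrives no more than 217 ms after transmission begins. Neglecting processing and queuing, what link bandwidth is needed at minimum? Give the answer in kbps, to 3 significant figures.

Propagation delay = 36000000 / 300000000 = 120 ms.
Transmission budget = 217 − 120 = 97 ms.
R ≥ L / t_tx = 24000 bits / 0.097 s = 247 kbps.

247 kbps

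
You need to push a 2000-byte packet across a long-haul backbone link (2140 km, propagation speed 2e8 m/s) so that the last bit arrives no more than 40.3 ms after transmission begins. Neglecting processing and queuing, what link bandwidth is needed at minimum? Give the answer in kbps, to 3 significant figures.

541 kbps

L = 16000 bits.
Propagation delay = 2140000 / 200000000 = 10.7 ms.
Transmission budget = 40.3 − 10.7 = 29.6 ms.
R ≥ L / t_tx = 16000 bits / 0.0296 s = 541 kbps.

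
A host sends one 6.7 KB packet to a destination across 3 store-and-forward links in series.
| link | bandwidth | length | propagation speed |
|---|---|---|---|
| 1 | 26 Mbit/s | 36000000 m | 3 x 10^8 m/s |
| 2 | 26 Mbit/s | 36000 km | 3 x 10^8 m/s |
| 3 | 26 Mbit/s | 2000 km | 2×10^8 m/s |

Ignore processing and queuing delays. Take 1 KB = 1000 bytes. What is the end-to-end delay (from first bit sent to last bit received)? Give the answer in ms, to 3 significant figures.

256 ms

L = 53600 bits.
Transmission delay per hop = L/R = 53600/26000000 = 2.06154 ms; 3 hops → 6.18462 ms.
Propagation delays (d/s per hop): 120, 120, 10 ms; sum = 250 ms.
End-to-end = 256 ms.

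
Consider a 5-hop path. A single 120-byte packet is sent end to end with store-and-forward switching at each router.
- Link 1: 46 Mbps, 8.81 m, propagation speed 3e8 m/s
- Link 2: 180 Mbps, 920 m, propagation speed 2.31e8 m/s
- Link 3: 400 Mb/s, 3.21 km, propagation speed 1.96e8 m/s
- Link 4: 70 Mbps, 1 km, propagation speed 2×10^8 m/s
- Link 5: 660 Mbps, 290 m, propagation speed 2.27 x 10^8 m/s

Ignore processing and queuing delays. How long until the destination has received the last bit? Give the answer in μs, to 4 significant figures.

L = 120 × 8 = 960 bits.
Transmission delays (L/R per hop): 20.8696, 5.33333, 2.4, 13.7143, 1.45455 μs; sum = 43.7717 μs.
Propagation delays (d/s per hop): 0.0293667, 3.98268, 16.3776, 5, 1.27753 μs; sum = 26.6671 μs.
End-to-end = 70.44 μs.

70.44 μs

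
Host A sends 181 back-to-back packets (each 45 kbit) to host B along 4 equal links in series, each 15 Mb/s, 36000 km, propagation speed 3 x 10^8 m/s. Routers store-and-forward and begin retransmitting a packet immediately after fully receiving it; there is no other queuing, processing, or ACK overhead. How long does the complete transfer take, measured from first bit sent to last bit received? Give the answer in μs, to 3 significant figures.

Per-hop transmission t_tx = L/R = 45000/15000000 = 3000 μs.
Per-hop propagation t_prop = 36000000/300000000 = 120000 μs.
Pipeline fill: first packet needs 4·t_tx to clear all hops; remaining 180 packets each add one t_tx.
Total = (4+181-1)·t_tx + 4·t_prop = 184·3000 + 4·120000 = 1030000 μs.

1030000 μs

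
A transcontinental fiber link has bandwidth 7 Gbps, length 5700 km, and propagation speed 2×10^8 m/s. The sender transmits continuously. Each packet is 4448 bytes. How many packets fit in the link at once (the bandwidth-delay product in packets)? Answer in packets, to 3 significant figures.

5610 packets

Propagation delay = 5700000 / 200000000 = 0.0285 s.
BDP = R × t_prop = 7000000000 × 0.0285 = 199500000 bits.
In packets of 35584 bits: 5610 packets.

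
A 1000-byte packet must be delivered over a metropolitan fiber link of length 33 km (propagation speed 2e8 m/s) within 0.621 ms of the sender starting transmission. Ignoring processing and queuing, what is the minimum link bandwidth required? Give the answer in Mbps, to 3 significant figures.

L = 8000 bits.
Propagation delay = 33000 / 200000000 = 0.165 ms.
Transmission budget = 0.621 − 0.165 = 0.456 ms.
R ≥ L / t_tx = 8000 bits / 0.000456 s = 17.5 Mbps.

17.5 Mbps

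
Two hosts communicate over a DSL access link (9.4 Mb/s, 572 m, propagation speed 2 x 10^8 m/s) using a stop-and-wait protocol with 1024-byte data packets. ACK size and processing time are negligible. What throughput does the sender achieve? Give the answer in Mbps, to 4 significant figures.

9.339 Mbps

t_tx = L/R = 8192/9400000 = 0.000871489 s.
t_prop = 572/200000000 = 2.86e-06 s; RTT = 5.72e-06 s.
Cycle = t_tx + RTT = 0.000877209 s.
Throughput = L / cycle = 8192 / 0.000877209 = 9.339 Mbps.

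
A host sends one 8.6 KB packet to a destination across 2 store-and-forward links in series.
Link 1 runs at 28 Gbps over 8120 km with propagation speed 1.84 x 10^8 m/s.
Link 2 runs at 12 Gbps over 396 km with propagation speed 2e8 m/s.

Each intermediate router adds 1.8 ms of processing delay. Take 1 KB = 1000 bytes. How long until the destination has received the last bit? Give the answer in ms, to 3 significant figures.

47.9 ms

L = 68800 bits.
Transmission delays (L/R per hop): 0.00245714, 0.00573333 ms; sum = 0.00819048 ms.
Propagation delays (d/s per hop): 44.1304, 1.98 ms; sum = 46.1104 ms.
Processing at 1 router(s): 1 × 1.8 ms = 1.8 ms.
End-to-end = 47.9 ms.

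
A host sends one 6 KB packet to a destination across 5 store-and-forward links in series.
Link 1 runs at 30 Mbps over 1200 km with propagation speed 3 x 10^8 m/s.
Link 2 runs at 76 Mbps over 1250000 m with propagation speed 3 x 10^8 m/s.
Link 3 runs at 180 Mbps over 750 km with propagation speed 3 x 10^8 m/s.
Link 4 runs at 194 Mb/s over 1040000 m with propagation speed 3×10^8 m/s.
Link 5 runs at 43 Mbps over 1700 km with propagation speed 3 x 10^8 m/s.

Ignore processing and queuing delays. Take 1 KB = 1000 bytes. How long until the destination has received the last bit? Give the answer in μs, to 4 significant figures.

23660 μs

L = 48000 bits.
Transmission delays (L/R per hop): 1600, 631.579, 266.667, 247.423, 1116.28 μs; sum = 3861.95 μs.
Propagation delays (d/s per hop): 4000, 4166.67, 2500, 3466.67, 5666.67 μs; sum = 19800 μs.
End-to-end = 23660 μs.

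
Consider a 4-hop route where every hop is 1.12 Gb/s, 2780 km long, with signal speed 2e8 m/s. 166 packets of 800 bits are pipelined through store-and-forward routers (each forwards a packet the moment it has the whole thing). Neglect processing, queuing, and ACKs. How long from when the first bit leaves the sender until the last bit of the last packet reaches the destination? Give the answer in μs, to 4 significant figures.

55720 μs

Per-hop transmission t_tx = L/R = 800/1120000000 = 0.714286 μs.
Per-hop propagation t_prop = 2780000/200000000 = 13900 μs.
Pipeline fill: first packet needs 4·t_tx to clear all hops; remaining 165 packets each add one t_tx.
Total = (4+166-1)·t_tx + 4·t_prop = 169·0.714286 + 4·13900 = 55720 μs.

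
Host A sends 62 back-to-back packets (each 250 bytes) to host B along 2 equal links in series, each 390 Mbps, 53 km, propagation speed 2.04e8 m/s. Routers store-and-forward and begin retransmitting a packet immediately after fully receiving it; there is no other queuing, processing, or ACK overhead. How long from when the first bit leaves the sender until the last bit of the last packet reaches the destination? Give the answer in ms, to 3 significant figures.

0.843 ms

Per-hop transmission t_tx = L/R = 2000/390000000 = 0.00512821 ms.
Per-hop propagation t_prop = 53000/204000000 = 0.259804 ms.
Pipeline fill: first packet needs 2·t_tx to clear all hops; remaining 61 packets each add one t_tx.
Total = (2+62-1)·t_tx + 2·t_prop = 63·0.00512821 + 2·0.259804 = 0.843 ms.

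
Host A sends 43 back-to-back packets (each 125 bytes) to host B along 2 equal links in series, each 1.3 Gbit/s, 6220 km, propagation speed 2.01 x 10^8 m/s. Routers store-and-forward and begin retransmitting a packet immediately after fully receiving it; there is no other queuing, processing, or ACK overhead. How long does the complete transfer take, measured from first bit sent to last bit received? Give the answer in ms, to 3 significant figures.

61.9 ms

Per-hop transmission t_tx = L/R = 1000/1300000000 = 0.000769231 ms.
Per-hop propagation t_prop = 6220000/2.01e+08 = 30.9453 ms.
Pipeline fill: first packet needs 2·t_tx to clear all hops; remaining 42 packets each add one t_tx.
Total = (2+43-1)·t_tx + 2·t_prop = 44·0.000769231 + 2·30.9453 = 61.9 ms.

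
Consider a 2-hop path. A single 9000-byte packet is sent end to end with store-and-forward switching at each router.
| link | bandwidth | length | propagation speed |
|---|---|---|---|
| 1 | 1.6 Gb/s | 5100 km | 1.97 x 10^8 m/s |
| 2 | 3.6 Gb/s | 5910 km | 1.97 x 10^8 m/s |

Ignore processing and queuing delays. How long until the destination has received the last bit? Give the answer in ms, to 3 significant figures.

L = 9000 × 8 = 72000 bits.
Transmission delays (L/R per hop): 0.045, 0.02 ms; sum = 0.065 ms.
Propagation delays (d/s per hop): 25.8883, 30 ms; sum = 55.8883 ms.
End-to-end = 56.0 ms.

56.0 ms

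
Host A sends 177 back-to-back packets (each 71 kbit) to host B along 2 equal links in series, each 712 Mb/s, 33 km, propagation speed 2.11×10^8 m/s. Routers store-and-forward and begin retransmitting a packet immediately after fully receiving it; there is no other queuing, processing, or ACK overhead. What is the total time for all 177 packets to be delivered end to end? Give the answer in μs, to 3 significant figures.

18100 μs

Per-hop transmission t_tx = L/R = 71000/712000000 = 99.7191 μs.
Per-hop propagation t_prop = 33000/211000000 = 156.398 μs.
Pipeline fill: first packet needs 2·t_tx to clear all hops; remaining 176 packets each add one t_tx.
Total = (2+177-1)·t_tx + 2·t_prop = 178·99.7191 + 2·156.398 = 18100 μs.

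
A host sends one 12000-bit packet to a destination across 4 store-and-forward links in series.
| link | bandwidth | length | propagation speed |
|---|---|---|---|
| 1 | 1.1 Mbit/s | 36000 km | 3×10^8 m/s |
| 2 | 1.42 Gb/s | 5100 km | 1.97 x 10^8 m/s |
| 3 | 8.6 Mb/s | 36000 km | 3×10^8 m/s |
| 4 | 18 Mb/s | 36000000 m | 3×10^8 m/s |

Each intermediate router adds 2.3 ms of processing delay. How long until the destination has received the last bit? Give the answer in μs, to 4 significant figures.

405800 μs

Transmission delays (L/R per hop): 10909.1, 8.4507, 1395.35, 666.667 μs; sum = 12979.6 μs.
Propagation delays (d/s per hop): 120000, 25888.3, 120000, 120000 μs; sum = 385888 μs.
Processing at 3 router(s): 3 × 2.3 ms = 6900 μs.
End-to-end = 405800 μs.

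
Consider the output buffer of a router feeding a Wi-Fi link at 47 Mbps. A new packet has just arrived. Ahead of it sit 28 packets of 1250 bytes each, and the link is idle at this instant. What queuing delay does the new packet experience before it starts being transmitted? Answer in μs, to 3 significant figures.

Each queued packet: L/R = 10000/47000000 = 212.766 μs.
28 queued → 5957.45 μs.
Queuing delay = 5960 μs.

5960 μs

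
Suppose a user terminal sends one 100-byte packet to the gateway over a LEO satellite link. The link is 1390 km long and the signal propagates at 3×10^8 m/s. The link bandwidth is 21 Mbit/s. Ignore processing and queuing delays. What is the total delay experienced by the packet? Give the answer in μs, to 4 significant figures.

4671 μs

L = 100 × 8 = 800 bits.
Transmission delay = L/R = 800 / 21000000 = 38.0952 μs.
Propagation delay = d/s = 1390000 m / 300000000 m/s = 4633.33 μs.
Total = 4671 μs.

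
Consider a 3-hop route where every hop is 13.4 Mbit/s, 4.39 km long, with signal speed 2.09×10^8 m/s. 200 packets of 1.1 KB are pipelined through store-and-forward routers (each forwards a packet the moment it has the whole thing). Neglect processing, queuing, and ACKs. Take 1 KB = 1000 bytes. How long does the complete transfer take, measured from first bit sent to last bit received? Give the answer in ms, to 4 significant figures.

Per-hop transmission t_tx = L/R = 8800/13400000 = 0.656716 ms.
Per-hop propagation t_prop = 4390/209000000 = 0.0210048 ms.
Pipeline fill: first packet needs 3·t_tx to clear all hops; remaining 199 packets each add one t_tx.
Total = (3+200-1)·t_tx + 3·t_prop = 202·0.656716 + 3·0.0210048 = 132.7 ms.

132.7 ms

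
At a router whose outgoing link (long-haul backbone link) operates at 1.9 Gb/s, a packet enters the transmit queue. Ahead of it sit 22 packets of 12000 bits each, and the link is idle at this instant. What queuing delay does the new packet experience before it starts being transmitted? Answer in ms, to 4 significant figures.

Each queued packet: L/R = 12000/1900000000 = 0.00631579 ms.
22 queued → 0.138947 ms.
Queuing delay = 0.1389 ms.

0.1389 ms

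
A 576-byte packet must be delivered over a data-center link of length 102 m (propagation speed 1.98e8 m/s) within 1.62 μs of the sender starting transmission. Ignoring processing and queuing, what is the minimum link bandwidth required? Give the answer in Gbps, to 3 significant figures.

4.17 Gbps

L = 4608 bits.
Propagation delay = 102 / 198000000 = 0.515152 μs.
Transmission budget = 1.62 − 0.515152 = 1.10485 μs.
R ≥ L / t_tx = 4608 bits / 1.10485e-06 s = 4.17 Gbps.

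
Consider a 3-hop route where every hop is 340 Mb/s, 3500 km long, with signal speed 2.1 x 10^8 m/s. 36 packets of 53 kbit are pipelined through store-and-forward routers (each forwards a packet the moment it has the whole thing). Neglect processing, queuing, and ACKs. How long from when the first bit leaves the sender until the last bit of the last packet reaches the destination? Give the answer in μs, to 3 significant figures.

55900 μs

Per-hop transmission t_tx = L/R = 53000/340000000 = 155.882 μs.
Per-hop propagation t_prop = 3500000/210000000 = 16666.7 μs.
Pipeline fill: first packet needs 3·t_tx to clear all hops; remaining 35 packets each add one t_tx.
Total = (3+36-1)·t_tx + 3·t_prop = 38·155.882 + 3·16666.7 = 55900 μs.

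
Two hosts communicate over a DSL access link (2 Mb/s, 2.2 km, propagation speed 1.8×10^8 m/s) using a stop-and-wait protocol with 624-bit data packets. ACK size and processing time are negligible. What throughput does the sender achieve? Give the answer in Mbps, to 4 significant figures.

t_tx = L/R = 624/2000000 = 0.000312 s.
t_prop = 2200/180000000 = 1.22222e-05 s; RTT = 2.44444e-05 s.
Cycle = t_tx + RTT = 0.000336444 s.
Throughput = L / cycle = 624 / 0.000336444 = 1.855 Mbps.

1.855 Mbps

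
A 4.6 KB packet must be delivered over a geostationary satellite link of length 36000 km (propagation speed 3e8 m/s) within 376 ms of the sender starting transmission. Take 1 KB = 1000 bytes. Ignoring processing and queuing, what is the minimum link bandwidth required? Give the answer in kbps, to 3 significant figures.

L = 36800 bits.
Propagation delay = 36000000 / 300000000 = 120 ms.
Transmission budget = 376 − 120 = 256 ms.
R ≥ L / t_tx = 36800 bits / 0.256 s = 144 kbps.

144 kbps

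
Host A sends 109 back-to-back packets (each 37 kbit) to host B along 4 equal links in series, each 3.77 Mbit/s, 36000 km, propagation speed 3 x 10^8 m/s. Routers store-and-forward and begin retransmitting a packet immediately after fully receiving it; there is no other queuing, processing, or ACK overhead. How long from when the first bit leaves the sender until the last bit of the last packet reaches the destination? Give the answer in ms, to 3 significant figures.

1580 ms

Per-hop transmission t_tx = L/R = 37000/3770000 = 9.81432 ms.
Per-hop propagation t_prop = 36000000/300000000 = 120 ms.
Pipeline fill: first packet needs 4·t_tx to clear all hops; remaining 108 packets each add one t_tx.
Total = (4+109-1)·t_tx + 4·t_prop = 112·9.81432 + 4·120 = 1580 ms.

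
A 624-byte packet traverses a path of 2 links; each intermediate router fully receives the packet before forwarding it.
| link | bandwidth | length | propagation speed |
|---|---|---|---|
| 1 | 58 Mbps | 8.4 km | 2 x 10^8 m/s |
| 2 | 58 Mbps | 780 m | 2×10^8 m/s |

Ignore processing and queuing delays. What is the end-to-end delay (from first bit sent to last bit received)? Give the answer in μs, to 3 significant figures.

L = 624 × 8 = 4992 bits.
Transmission delay per hop = L/R = 4992/58000000 = 86.069 μs; 2 hops → 172.138 μs.
Propagation delays (d/s per hop): 42, 3.9 μs; sum = 45.9 μs.
End-to-end = 218 μs.

218 μs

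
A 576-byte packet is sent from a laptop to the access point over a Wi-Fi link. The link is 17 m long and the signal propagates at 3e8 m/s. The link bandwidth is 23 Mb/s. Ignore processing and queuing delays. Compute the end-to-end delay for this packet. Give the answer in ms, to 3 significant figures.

L = 576 × 8 = 4608 bits.
Transmission delay = L/R = 4608 / 23000000 = 0.200348 ms.
Propagation delay = d/s = 17 m / 300000000 m/s = 5.66667e-05 ms.
Total = 0.200 ms.

0.200 ms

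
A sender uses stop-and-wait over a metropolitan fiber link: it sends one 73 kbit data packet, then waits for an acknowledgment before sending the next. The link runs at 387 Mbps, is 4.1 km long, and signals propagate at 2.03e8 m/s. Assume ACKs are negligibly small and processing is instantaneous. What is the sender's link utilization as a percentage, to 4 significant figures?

82.36 %

t_tx = L/R = 73000/387000000 = 0.00018863 s.
t_prop = 4100/2.03e+08 = 2.0197e-05 s; RTT = 4.03941e-05 s.
Cycle = t_tx + RTT = 0.000229025 s.
Utilization = t_tx / cycle = 0.00018863/0.000229025 = 82.36 %.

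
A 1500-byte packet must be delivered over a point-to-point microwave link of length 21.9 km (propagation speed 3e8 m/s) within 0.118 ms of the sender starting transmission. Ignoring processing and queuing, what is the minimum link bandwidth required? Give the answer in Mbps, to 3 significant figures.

267 Mbps

L = 12000 bits.
Propagation delay = 21900 / 300000000 = 0.073 ms.
Transmission budget = 0.118 − 0.073 = 0.045 ms.
R ≥ L / t_tx = 12000 bits / 4.5e-05 s = 267 Mbps.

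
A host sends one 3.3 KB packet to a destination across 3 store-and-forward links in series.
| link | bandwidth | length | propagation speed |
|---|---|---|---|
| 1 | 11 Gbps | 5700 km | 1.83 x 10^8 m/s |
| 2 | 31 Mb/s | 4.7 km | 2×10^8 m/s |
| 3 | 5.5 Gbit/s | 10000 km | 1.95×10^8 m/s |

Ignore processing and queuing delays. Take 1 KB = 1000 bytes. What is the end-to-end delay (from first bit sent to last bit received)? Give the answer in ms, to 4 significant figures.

L = 26400 bits.
Transmission delays (L/R per hop): 0.0024, 0.851613, 0.0048 ms; sum = 0.858813 ms.
Propagation delays (d/s per hop): 31.1475, 0.0235, 51.2821 ms; sum = 82.4531 ms.
End-to-end = 83.31 ms.

83.31 ms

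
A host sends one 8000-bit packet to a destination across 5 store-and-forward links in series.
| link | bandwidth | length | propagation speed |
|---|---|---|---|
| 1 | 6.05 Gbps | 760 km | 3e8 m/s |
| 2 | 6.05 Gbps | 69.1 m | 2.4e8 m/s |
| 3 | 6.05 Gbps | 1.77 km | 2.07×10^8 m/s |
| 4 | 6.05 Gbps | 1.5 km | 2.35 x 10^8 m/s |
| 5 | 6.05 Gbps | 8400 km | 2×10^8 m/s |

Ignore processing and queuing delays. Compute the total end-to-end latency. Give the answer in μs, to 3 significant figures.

44600 μs

Transmission delay per hop = L/R = 8000/6050000000 = 1.32231 μs; 5 hops → 6.61157 μs.
Propagation delays (d/s per hop): 2533.33, 0.287917, 8.55072, 6.38298, 42000 μs; sum = 44548.6 μs.
End-to-end = 44600 μs.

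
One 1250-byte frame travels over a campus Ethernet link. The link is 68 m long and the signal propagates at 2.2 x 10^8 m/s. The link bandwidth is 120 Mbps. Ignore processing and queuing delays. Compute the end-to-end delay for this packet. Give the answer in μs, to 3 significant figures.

L = 1250 × 8 = 10000 bits.
Transmission delay = L/R = 10000 / 120000000 = 83.3333 μs.
Propagation delay = d/s = 68 m / 2.2e+08 m/s = 0.309091 μs.
Total = 83.6 μs.

83.6 μs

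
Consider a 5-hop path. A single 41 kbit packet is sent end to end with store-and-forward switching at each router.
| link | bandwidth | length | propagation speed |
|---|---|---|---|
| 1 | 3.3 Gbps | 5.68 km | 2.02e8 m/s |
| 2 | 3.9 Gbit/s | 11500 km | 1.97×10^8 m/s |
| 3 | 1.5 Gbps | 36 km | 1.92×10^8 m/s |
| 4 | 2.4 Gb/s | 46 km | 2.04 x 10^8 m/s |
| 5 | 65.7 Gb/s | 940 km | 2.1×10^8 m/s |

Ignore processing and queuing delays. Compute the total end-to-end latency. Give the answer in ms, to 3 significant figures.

63.4 ms

L = 41000 bits.
Transmission delays (L/R per hop): 0.0124242, 0.0105128, 0.0273333, 0.0170833, 0.000624049 ms; sum = 0.0679778 ms.
Propagation delays (d/s per hop): 0.0281188, 58.3756, 0.1875, 0.22549, 4.47619 ms; sum = 63.2929 ms.
End-to-end = 63.4 ms.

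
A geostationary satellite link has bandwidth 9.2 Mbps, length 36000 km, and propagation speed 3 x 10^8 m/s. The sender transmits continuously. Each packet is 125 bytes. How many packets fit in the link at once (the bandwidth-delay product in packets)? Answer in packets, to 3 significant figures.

1100 packets

Propagation delay = 36000000 / 300000000 = 0.12 s.
BDP = R × t_prop = 9200000 × 0.12 = 1104000 bits.
In packets of 1000 bits: 1100 packets.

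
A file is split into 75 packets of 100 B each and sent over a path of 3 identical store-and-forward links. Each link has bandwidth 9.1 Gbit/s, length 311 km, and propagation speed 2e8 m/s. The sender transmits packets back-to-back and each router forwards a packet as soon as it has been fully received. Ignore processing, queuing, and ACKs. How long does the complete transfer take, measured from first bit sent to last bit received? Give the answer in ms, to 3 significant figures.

Per-hop transmission t_tx = L/R = 800/9100000000 = 8.79121e-05 ms.
Per-hop propagation t_prop = 311000/200000000 = 1.555 ms.
Pipeline fill: first packet needs 3·t_tx to clear all hops; remaining 74 packets each add one t_tx.
Total = (3+75-1)·t_tx + 3·t_prop = 77·8.79121e-05 + 3·1.555 = 4.67 ms.

4.67 ms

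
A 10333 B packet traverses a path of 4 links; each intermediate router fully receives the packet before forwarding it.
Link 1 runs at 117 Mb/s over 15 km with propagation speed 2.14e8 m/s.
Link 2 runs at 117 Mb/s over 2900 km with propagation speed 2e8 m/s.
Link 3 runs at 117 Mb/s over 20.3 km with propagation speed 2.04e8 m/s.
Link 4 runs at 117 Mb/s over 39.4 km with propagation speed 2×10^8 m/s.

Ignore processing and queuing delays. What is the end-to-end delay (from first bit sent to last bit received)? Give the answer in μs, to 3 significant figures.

L = 10333 × 8 = 82664 bits.
Transmission delay per hop = L/R = 82664/117000000 = 706.53 μs; 4 hops → 2826.12 μs.
Propagation delays (d/s per hop): 70.0935, 14500, 99.5098, 197 μs; sum = 14866.6 μs.
End-to-end = 17700 μs.

17700 μs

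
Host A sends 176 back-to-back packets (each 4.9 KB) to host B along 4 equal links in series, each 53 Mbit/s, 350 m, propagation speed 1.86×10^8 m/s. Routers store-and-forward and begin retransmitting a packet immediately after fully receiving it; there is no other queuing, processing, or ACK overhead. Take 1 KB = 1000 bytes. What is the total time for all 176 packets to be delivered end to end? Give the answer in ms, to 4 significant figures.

Per-hop transmission t_tx = L/R = 39200/53000000 = 0.739623 ms.
Per-hop propagation t_prop = 350/186000000 = 0.00188172 ms.
Pipeline fill: first packet needs 4·t_tx to clear all hops; remaining 175 packets each add one t_tx.
Total = (4+176-1)·t_tx + 4·t_prop = 179·0.739623 + 4·0.00188172 = 132.4 ms.

132.4 ms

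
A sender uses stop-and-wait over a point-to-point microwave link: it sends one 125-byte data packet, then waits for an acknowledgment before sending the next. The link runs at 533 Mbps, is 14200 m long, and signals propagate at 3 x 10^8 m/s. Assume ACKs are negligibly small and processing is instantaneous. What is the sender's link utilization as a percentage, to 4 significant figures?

t_tx = L/R = 1000/533000000 = 1.87617e-06 s.
t_prop = 14200/300000000 = 4.73333e-05 s; RTT = 9.46667e-05 s.
Cycle = t_tx + RTT = 9.65428e-05 s.
Utilization = t_tx / cycle = 1.87617e-06/9.65428e-05 = 1.943 %.

1.943 %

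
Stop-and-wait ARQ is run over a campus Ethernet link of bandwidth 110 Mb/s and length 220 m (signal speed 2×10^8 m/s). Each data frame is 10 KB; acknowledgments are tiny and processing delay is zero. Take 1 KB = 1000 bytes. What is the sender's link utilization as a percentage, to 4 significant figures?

t_tx = L/R = 80000/110000000 = 0.000727273 s.
t_prop = 220/200000000 = 1.1e-06 s; RTT = 2.2e-06 s.
Cycle = t_tx + RTT = 0.000729473 s.
Utilization = t_tx / cycle = 0.000727273/0.000729473 = 99.70 %.

99.70 %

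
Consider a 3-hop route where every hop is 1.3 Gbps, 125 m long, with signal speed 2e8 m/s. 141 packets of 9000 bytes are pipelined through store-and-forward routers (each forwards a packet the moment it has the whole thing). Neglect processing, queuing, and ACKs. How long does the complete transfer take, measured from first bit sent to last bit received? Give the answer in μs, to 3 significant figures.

Per-hop transmission t_tx = L/R = 72000/1300000000 = 55.3846 μs.
Per-hop propagation t_prop = 125/200000000 = 0.625 μs.
Pipeline fill: first packet needs 3·t_tx to clear all hops; remaining 140 packets each add one t_tx.
Total = (3+141-1)·t_tx + 3·t_prop = 143·55.3846 + 3·0.625 = 7920 μs.

7920 μs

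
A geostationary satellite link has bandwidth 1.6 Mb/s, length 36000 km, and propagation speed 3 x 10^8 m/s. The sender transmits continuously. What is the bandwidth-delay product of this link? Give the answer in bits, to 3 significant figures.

192000 bits

Propagation delay = 36000000 / 300000000 = 0.12 s.
BDP = R × t_prop = 1600000 × 0.12 = 192000 bits.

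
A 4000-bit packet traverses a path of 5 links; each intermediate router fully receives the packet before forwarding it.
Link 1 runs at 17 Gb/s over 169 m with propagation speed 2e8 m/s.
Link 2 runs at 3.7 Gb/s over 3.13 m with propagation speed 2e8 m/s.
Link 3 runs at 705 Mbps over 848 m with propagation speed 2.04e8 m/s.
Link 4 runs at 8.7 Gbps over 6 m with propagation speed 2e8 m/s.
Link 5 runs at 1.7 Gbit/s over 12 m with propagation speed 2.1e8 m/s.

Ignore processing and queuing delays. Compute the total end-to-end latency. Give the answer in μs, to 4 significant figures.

14.91 μs

Transmission delays (L/R per hop): 0.235294, 1.08108, 5.67376, 0.45977, 2.35294 μs; sum = 9.80285 μs.
Propagation delays (d/s per hop): 0.845, 0.01565, 4.15686, 0.03, 0.0571429 μs; sum = 5.10466 μs.
End-to-end = 14.91 μs.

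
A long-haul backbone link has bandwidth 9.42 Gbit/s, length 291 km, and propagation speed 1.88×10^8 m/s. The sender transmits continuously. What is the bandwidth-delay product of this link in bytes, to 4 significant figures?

Propagation delay = 291000 / 188000000 = 0.00154787 s.
BDP = R × t_prop = 9420000000 × 0.00154787 = 14581000 bits.
In bytes: 14581000/8 = 1823000 bytes.

1823000 bytes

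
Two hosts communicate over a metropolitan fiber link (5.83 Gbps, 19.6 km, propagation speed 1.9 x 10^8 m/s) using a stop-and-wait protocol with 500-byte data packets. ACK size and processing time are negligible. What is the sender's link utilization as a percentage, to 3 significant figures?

0.331 %

t_tx = L/R = 4000/5830000000 = 6.86106e-07 s.
t_prop = 19600/190000000 = 0.000103158 s; RTT = 0.000206316 s.
Cycle = t_tx + RTT = 0.000207002 s.
Utilization = t_tx / cycle = 6.86106e-07/0.000207002 = 0.331 %.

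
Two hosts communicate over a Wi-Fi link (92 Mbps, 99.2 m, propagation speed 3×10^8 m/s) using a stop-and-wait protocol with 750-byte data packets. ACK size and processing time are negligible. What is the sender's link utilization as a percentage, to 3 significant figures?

99.0 %

t_tx = L/R = 6000/92000000 = 6.52174e-05 s.
t_prop = 99.2/300000000 = 3.30667e-07 s; RTT = 6.61333e-07 s.
Cycle = t_tx + RTT = 6.58787e-05 s.
Utilization = t_tx / cycle = 6.52174e-05/6.58787e-05 = 99.0 %.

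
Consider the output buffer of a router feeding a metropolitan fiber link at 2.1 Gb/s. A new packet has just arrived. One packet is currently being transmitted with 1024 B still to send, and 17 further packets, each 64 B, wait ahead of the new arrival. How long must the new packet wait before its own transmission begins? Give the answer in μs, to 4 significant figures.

8.046 μs

Each queued packet: L/R = 512/2100000000 = 0.24381 μs.
17 queued → 4.14476 μs.
Plus remaining 8192 bits of current packet: 3.90095 μs.
Queuing delay = 8.046 μs.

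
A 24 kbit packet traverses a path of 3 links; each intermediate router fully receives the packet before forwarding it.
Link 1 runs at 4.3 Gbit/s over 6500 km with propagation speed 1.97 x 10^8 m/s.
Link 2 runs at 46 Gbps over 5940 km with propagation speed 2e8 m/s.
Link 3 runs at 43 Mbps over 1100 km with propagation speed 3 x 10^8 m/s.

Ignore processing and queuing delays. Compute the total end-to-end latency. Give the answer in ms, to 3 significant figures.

L = 24000 bits.
Transmission delays (L/R per hop): 0.0055814, 0.000521739, 0.55814 ms; sum = 0.564243 ms.
Propagation delays (d/s per hop): 32.9949, 29.7, 3.66667 ms; sum = 66.3616 ms.
End-to-end = 66.9 ms.

66.9 ms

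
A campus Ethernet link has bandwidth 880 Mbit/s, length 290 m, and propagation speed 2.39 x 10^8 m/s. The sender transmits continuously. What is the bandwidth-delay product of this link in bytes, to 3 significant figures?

133 bytes

Propagation delay = 290 / 239000000 = 1.21339e-06 s.
BDP = R × t_prop = 880000000 × 1.21339e-06 = 1067.78 bits.
In bytes: 1067.78/8 = 133 bytes.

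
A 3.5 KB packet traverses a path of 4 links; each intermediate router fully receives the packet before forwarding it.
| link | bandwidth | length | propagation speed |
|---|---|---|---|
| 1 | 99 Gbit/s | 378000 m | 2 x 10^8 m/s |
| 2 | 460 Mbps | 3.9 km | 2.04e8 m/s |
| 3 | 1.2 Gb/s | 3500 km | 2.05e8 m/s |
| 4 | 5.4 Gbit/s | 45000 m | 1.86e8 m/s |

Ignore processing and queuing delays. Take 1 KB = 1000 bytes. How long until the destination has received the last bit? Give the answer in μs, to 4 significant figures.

L = 28000 bits.
Transmission delays (L/R per hop): 0.282828, 60.8696, 23.3333, 5.18519 μs; sum = 89.6709 μs.
Propagation delays (d/s per hop): 1890, 19.1176, 17073.2, 241.935 μs; sum = 19224.2 μs.
End-to-end = 19310 μs.

19310 μs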